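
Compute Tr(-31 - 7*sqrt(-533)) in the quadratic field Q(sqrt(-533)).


Tr(a + b*sqrt(d)) = (a + b*sqrt(d)) + (a - b*sqrt(d)) = 2a
= 2 * (-31)
= -62

-62


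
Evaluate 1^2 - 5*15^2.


x^2 - d*y^2
= 1^2 - 5*15^2
= 1 - 1125
= -1124

-1124


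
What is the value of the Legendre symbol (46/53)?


p = 53 is prime, so compute (46/53) with the reciprocity algorithm (Jacobi-symbol steps: pull out 2s via (2/n), flip via reciprocity, reduce):
  pull out 2: (2/53) = -1  (since 53 mod 8 = 5)
  reciprocity: (23/53) -> +(53/23)
  reduce: (7/23)
  reciprocity: (7/23) -> -(23/7)
  reduce: (2/7)
  pull out 2: (2/7) = +1  (since 7 mod 8 = 7)
  (1/7) = 1
Product of signs = 1
(46/53) = 1

1


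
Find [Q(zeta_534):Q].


The degree equals Euler's totient phi(534).
534 = 2 * 3 * 89
phi(534) = 176

176


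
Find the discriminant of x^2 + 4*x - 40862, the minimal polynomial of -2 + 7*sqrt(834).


The element -2 + 7*sqrt(834) has minimal polynomial:
x^2 + 4*x - 40862
Discriminant = (4)^2 - 4*(-40862)
= 16 + 163448
= 163464

163464


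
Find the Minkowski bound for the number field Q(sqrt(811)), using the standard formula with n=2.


d = 811, d mod 4 = 3, so disc(K) = 4d = 3244; |disc(K)| = 3244
Real quadratic field, so n = 2, s = r2 = 0, r1 = 2
M = (n!/n^n) * (4/pi)^s * sqrt(|disc(K)|) = (2!/2^2) * (4/pi)^0 * sqrt(3244)
= 0.5 * 1.000000 * 56.956123
= 28.4781

28.4781


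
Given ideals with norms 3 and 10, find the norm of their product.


N(IJ) = N(I) * N(J)
= 3 * 10
= 30

30


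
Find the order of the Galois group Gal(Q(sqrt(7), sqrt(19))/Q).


The 2 square roots of distinct primes are multiplicatively independent over Q,
so [K:Q] = 2^2 and Gal(K/Q) is isomorphic to (Z/2Z)^2.
|Gal| = 2^2 = 4

4


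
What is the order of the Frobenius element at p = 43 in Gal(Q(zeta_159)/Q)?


The Frobenius at p in Gal(Q(zeta_n)/Q) = (Z/nZ)* is the class of p, so its order is ord_159(43), the smallest k >= 1 with 43^k = 1 mod 159.
n = 159 = 3 * 53, phi(159) = 104; the order divides phi(n).
Divisors of 104: 1, 2, 4, 8, 13, 26, 52, 104
Repeated squaring mod 159: 43^1 = 43, 43^2 = 100, 43^4 = 142, 43^8 = 130, 43^16 = 46, 43^32 = 49, 43^64 = 16
Test divisors in increasing order:
  k=1: 43^1 = 43 mod 159
  k=2: 43^2 = 100 mod 159
  k=4: 43^4 = 142 mod 159
  k=8: 43^8 = 130 mod 159
  k=13: 43^13 = 130 * 142 * 43 = 52 mod 159
  k=26: 43^26 = 46 * 130 * 100 = 1 mod 159  <- first divisor giving 1
Order = 26

26


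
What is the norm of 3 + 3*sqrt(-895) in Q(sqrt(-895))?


N(a + b*sqrt(d)) = a^2 - d*b^2
= (3)^2 - (-895)*(3)^2
= 9 + 8055
= 8064

8064


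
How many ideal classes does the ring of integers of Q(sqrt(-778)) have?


K = Q(sqrt(-778)). d mod 4 = 2, so D = disc(K) = 4d = -3112
h(K) equals the number of primitive reduced positive-definite forms (a, b, c) = a*x^2 + b*x*y + c*y^2 with b^2 - 4ac = D,
where reduced means |b| <= a <= c, with b >= 0 whenever |b| = a or a = c, and primitive means gcd(a, b, c) = 1.
Reduced forces 3a^2 <= |D| = 3112, so 1 <= a <= 32; b must have the parity of D, and c = (b^2 - D)/(4a) must be an integer >= a.
Enumerate a = 1..32, b in [-a, a]:
  a=1: (1, 0, 778)  [1]
  a=2: (2, 0, 389)  [1]
  a=3..10: none
  a=11: (11, -10, 73), (11, 10, 73)  [2]
  a=12..16: none
  a=17: (17, -4, 46), (17, 4, 46)  [2]
  a=18: none
  a=19: (19, -2, 41), (19, 2, 41)  [2]
  a=20..21: none
  a=22: (22, -12, 37), (22, 12, 37)  [2]
  a=23: (23, -4, 34), (23, 4, 34)  [2]
  a=24..28: none
  a=29: (29, -22, 31), (29, 22, 31)  [2]
  a=30..32: none
Total reduced forms: 1 + 1 + 2 + 2 + 2 + 2 + 2 + 2 = 14
h = 14

14


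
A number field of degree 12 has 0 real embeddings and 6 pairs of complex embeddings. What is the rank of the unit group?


By Dirichlet's unit theorem:
rank = r1 + r2 - 1
= 0 + 6 - 1
= 5

5


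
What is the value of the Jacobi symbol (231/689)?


Compute (231/689) via quadratic reciprocity:
  reciprocity: (231/689) -> +(689/231)
  reduce: (227/231)
  reciprocity: (227/231) -> -(231/227)
  reduce: (4/227)
  pull out 2: (2/227) = -1  (since 227 mod 8 = 3)
  pull out 2: (2/227) = -1  (since 227 mod 8 = 3)
  (1/227) = 1
Product of signs = -1

-1


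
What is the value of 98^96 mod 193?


p = 193 is prime and the exponent is (p-1)/2 = 96, so by Euler's criterion 98^96 = (98/193) = +1 or -1 mod 193.
Compute by square-and-multiply:
  96 = 64 + 32 (binary 1100000)
  Repeated squaring mod 193: 98^1 = 98, 98^2 = 147, 98^4 = 186, 98^8 = 49, 98^16 = 85, 98^32 = 84, 98^64 = 108
  98^96 = 98^64 * 98^32 = 108 * 84 mod 193
    108 * 84 = 9072 = 1 mod 193
  98^96 = 1 mod 193
Result 1: 98 is a quadratic residue mod 193.
98^96 mod 193 = 1

1


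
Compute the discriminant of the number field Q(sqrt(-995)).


For K = Q(sqrt(d)) with d squarefree: disc(K) = d if d = 1 mod 4, and disc(K) = 4d if d = 2 or 3 mod 4.
Here d = -995, and d mod 4 = 1.
d = 1 mod 4 (O_K = Z[(1+sqrt(d))/2]), so disc(K) = d = -995

-995


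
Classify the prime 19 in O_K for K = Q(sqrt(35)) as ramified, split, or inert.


K = Q(sqrt(35)). Since d mod 4 = 3, disc(K) = 140.
Check p | disc: 140 mod 19 = 7.
p does not divide disc. Compute Legendre symbol (d/p):
16^((19-1)/2) mod 19 = 1
(d/p) = 1, so p splits: (p) = P*P' with e=1, f=1, g=2.
Therefore p is split.

split


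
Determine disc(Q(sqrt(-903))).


For K = Q(sqrt(d)) with d squarefree: disc(K) = d if d = 1 mod 4, and disc(K) = 4d if d = 2 or 3 mod 4.
Here d = -903, and d mod 4 = 1.
d = 1 mod 4 (O_K = Z[(1+sqrt(d))/2]), so disc(K) = d = -903

-903


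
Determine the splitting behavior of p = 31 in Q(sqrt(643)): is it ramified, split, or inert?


K = Q(sqrt(643)). Since d mod 4 = 3, disc(K) = 2572.
Check p | disc: 2572 mod 31 = 30.
p does not divide disc. Compute Legendre symbol (d/p):
23^((31-1)/2) mod 31 = -1
(d/p) = -1, so p is inert: (p) stays prime with e=1, f=2, g=1.
Therefore p is inert.

inert


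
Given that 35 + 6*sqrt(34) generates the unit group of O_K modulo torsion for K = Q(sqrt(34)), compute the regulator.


epsilon = 35 + 6*sqrt(34)
= 69.9857
R = ln(69.9857)
= 4.2483

4.2483


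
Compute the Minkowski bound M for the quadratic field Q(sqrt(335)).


d = 335, d mod 4 = 3, so disc(K) = 4d = 1340; |disc(K)| = 1340
Real quadratic field, so n = 2, s = r2 = 0, r1 = 2
M = (n!/n^n) * (4/pi)^s * sqrt(|disc(K)|) = (2!/2^2) * (4/pi)^0 * sqrt(1340)
= 0.5 * 1.000000 * 36.606010
= 18.3030

18.3030


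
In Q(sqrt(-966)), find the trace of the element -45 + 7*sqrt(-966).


Tr(a + b*sqrt(d)) = (a + b*sqrt(d)) + (a - b*sqrt(d)) = 2a
= 2 * (-45)
= -90

-90


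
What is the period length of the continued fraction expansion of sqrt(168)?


Run the CF algorithm for sqrt(168).
a_0 = floor(sqrt(168)) = 12; set m_0=0, q_0=1.
Recurrence: m' = q*a - m,  q' = (d - m'^2)/q,  a' = floor((a_0 + m')/q').
  step 1: m=12, q=24, a=1
  step 2: m=12, q=1, a=24
a_2 = 2*a_0 = 24, so the period closes here.
sqrt(168) = [12; 1, 24]
Period length = 2

2


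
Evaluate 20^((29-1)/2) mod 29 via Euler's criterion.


p = 29 is prime and the exponent is (p-1)/2 = 14, so by Euler's criterion 20^14 = (20/29) = +1 or -1 mod 29.
Compute by square-and-multiply:
  14 = 8 + 4 + 2 (binary 1110)
  Repeated squaring mod 29: 20^1 = 20, 20^2 = 23, 20^4 = 7, 20^8 = 20
  20^14 = 20^8 * 20^4 * 20^2 = 20 * 7 * 23 mod 29
    20 * 7 = 140 = 24 mod 29
    24 * 23 = 552 = 1 mod 29
  20^14 = 1 mod 29
Result 1: 20 is a quadratic residue mod 29.
20^14 mod 29 = 1

1


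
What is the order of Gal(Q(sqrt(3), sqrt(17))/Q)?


The 2 square roots of distinct primes are multiplicatively independent over Q,
so [K:Q] = 2^2 and Gal(K/Q) is isomorphic to (Z/2Z)^2.
|Gal| = 2^2 = 4

4


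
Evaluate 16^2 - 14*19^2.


x^2 - d*y^2
= 16^2 - 14*19^2
= 256 - 5054
= -4798

-4798


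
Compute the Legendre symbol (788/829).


p = 829 is prime, so compute (788/829) with the reciprocity algorithm (Jacobi-symbol steps: pull out 2s via (2/n), flip via reciprocity, reduce):
  pull out 2: (2/829) = -1  (since 829 mod 8 = 5)
  pull out 2: (2/829) = -1  (since 829 mod 8 = 5)
  reciprocity: (197/829) -> +(829/197)
  reduce: (41/197)
  reciprocity: (41/197) -> +(197/41)
  reduce: (33/41)
  reciprocity: (33/41) -> +(41/33)
  reduce: (8/33)
  pull out 2: (2/33) = +1  (since 33 mod 8 = 1)
  pull out 2: (2/33) = +1  (since 33 mod 8 = 1)
  pull out 2: (2/33) = +1  (since 33 mod 8 = 1)
  (1/33) = 1
Product of signs = 1
(788/829) = 1

1


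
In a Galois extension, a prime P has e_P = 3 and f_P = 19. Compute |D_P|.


|D_P| = e * f
= 3 * 19
= 57

57


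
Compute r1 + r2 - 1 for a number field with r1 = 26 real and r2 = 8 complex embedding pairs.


By Dirichlet's unit theorem:
rank = r1 + r2 - 1
= 26 + 8 - 1
= 33

33


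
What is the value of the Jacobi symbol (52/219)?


Compute (52/219) via quadratic reciprocity:
  pull out 2: (2/219) = -1  (since 219 mod 8 = 3)
  pull out 2: (2/219) = -1  (since 219 mod 8 = 3)
  reciprocity: (13/219) -> +(219/13)
  reduce: (11/13)
  reciprocity: (11/13) -> +(13/11)
  reduce: (2/11)
  pull out 2: (2/11) = -1  (since 11 mod 8 = 3)
  (1/11) = 1
Product of signs = -1

-1


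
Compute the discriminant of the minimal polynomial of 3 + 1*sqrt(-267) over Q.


The element 3 + 1*sqrt(-267) has minimal polynomial:
x^2 - 6*x + 276
Discriminant = (-6)^2 - 4*(276)
= 36 - 1104
= -1068

-1068


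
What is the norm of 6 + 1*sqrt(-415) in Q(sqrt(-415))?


N(a + b*sqrt(d)) = a^2 - d*b^2
= (6)^2 - (-415)*(1)^2
= 36 + 415
= 451

451


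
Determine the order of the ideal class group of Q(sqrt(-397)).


K = Q(sqrt(-397)). d mod 4 = 3, so D = disc(K) = 4d = -1588
h(K) equals the number of primitive reduced positive-definite forms (a, b, c) = a*x^2 + b*x*y + c*y^2 with b^2 - 4ac = D,
where reduced means |b| <= a <= c, with b >= 0 whenever |b| = a or a = c, and primitive means gcd(a, b, c) = 1.
Reduced forces 3a^2 <= |D| = 1588, so 1 <= a <= 23; b must have the parity of D, and c = (b^2 - D)/(4a) must be an integer >= a.
Enumerate a = 1..23, b in [-a, a]:
  a=1: (1, 0, 397)  [1]
  a=2: (2, 2, 199)  [1]
  a=3..6: none
  a=7: (7, -6, 58), (7, 6, 58)  [2]
  a=8..13: none
  a=14: (14, -6, 29), (14, 6, 29)  [2]
  a=15..23: none
Total reduced forms: 1 + 1 + 2 + 2 = 6
h = 6

6


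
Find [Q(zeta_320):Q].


The degree equals Euler's totient phi(320).
320 = 2^6 * 5
phi(320) = 128

128


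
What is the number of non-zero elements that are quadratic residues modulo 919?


For prime p, the number of non-zero quadratic residues is (p-1)/2.
= (919-1)/2
= 459

459


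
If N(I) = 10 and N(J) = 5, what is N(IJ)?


N(IJ) = N(I) * N(J)
= 10 * 5
= 50

50


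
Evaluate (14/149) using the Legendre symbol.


p = 149 is prime, so compute (14/149) with the reciprocity algorithm (Jacobi-symbol steps: pull out 2s via (2/n), flip via reciprocity, reduce):
  pull out 2: (2/149) = -1  (since 149 mod 8 = 5)
  reciprocity: (7/149) -> +(149/7)
  reduce: (2/7)
  pull out 2: (2/7) = +1  (since 7 mod 8 = 7)
  (1/7) = 1
Product of signs = -1
(14/149) = -1

-1


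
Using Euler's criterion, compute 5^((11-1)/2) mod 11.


p = 11 is prime and the exponent is (p-1)/2 = 5, so by Euler's criterion 5^5 = (5/11) = +1 or -1 mod 11.
Compute by square-and-multiply:
  5 = 4 + 1 (binary 101)
  Repeated squaring mod 11: 5^1 = 5, 5^2 = 3, 5^4 = 9
  5^5 = 5^4 * 5^1 = 9 * 5 mod 11
    9 * 5 = 45 = 1 mod 11
  5^5 = 1 mod 11
Result 1: 5 is a quadratic residue mod 11.
5^5 mod 11 = 1

1


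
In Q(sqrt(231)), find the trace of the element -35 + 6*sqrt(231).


Tr(a + b*sqrt(d)) = (a + b*sqrt(d)) + (a - b*sqrt(d)) = 2a
= 2 * (-35)
= -70

-70


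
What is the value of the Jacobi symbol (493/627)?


Compute (493/627) via quadratic reciprocity:
  reciprocity: (493/627) -> +(627/493)
  reduce: (134/493)
  pull out 2: (2/493) = -1  (since 493 mod 8 = 5)
  reciprocity: (67/493) -> +(493/67)
  reduce: (24/67)
  pull out 2: (2/67) = -1  (since 67 mod 8 = 3)
  pull out 2: (2/67) = -1  (since 67 mod 8 = 3)
  pull out 2: (2/67) = -1  (since 67 mod 8 = 3)
  reciprocity: (3/67) -> -(67/3)
  reduce: (1/3)
  (1/3) = 1
Product of signs = -1

-1


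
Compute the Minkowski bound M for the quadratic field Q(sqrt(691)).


d = 691, d mod 4 = 3, so disc(K) = 4d = 2764; |disc(K)| = 2764
Real quadratic field, so n = 2, s = r2 = 0, r1 = 2
M = (n!/n^n) * (4/pi)^s * sqrt(|disc(K)|) = (2!/2^2) * (4/pi)^0 * sqrt(2764)
= 0.5 * 1.000000 * 52.573758
= 26.2869

26.2869


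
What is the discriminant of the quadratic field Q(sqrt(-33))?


For K = Q(sqrt(d)) with d squarefree: disc(K) = d if d = 1 mod 4, and disc(K) = 4d if d = 2 or 3 mod 4.
Here d = -33, and d mod 4 = 3.
d = 3 mod 4, not 1 (O_K = Z[sqrt(d)]), so disc(K) = 4d = 4 * (-33) = -132

-132


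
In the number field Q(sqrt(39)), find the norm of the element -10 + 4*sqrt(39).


N(a + b*sqrt(d)) = a^2 - d*b^2
= (-10)^2 - (39)*(4)^2
= 100 - 624
= -524

-524


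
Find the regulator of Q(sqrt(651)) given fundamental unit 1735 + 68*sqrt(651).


epsilon = 1735 + 68*sqrt(651)
= 3469.9997
R = ln(3469.9997)
= 8.1519

8.1519


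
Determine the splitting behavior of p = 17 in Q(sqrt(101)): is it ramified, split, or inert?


K = Q(sqrt(101)). Since d mod 4 = 1, disc(K) = 101.
Check p | disc: 101 mod 17 = 16.
p does not divide disc. Compute Legendre symbol (d/p):
16^((17-1)/2) mod 17 = 1
(d/p) = 1, so p splits: (p) = P*P' with e=1, f=1, g=2.
Therefore p is split.

split


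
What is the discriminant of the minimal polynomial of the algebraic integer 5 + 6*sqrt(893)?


The element 5 + 6*sqrt(893) has minimal polynomial:
x^2 - 10*x - 32123
Discriminant = (-10)^2 - 4*(-32123)
= 100 + 128492
= 128592

128592


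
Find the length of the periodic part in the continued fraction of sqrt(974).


Run the CF algorithm for sqrt(974).
a_0 = floor(sqrt(974)) = 31; set m_0=0, q_0=1.
Recurrence: m' = q*a - m,  q' = (d - m'^2)/q,  a' = floor((a_0 + m')/q').
  step 1: m=31, q=13, a=4
  step 2: m=21, q=41, a=1
  step 3: m=20, q=14, a=3
  step 4: m=22, q=35, a=1
  step 5: m=13, q=23, a=1
  step 6: m=10, q=38, a=1
  step 7: m=28, q=5, a=11
  step 8: m=27, q=49, a=1
  step 9: m=22, q=10, a=5
  step 10: m=28, q=19, a=3
  step 11: m=29, q=7, a=8
  step 12: m=27, q=35, a=1
  step 13: m=8, q=26, a=1
  step 14: m=18, q=25, a=1
  step 15: m=7, q=37, a=1
  step 16: m=30, q=2, a=30
  step 17: m=30, q=37, a=1
  step 18: m=7, q=25, a=1
  step 19: m=18, q=26, a=1
  step 20: m=8, q=35, a=1
  step 21: m=27, q=7, a=8
  step 22: m=29, q=19, a=3
  step 23: m=28, q=10, a=5
  step 24: m=22, q=49, a=1
  step 25: m=27, q=5, a=11
  step 26: m=28, q=38, a=1
  step 27: m=10, q=23, a=1
  step 28: m=13, q=35, a=1
  step 29: m=22, q=14, a=3
  step 30: m=20, q=41, a=1
  step 31: m=21, q=13, a=4
  step 32: m=31, q=1, a=62
a_32 = 2*a_0 = 62, so the period closes here.
sqrt(974) = [31; 4, 1, 3, 1, 1, 1, 11, 1, 5, 3, 8, 1, 1, 1, 1, 30, 1, 1, 1, 1, 8, 3, 5, 1, 11, 1, 1, 1, 3, 1, 4, 62]
Period length = 32

32


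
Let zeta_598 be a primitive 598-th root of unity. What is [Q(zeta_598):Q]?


The degree equals Euler's totient phi(598).
598 = 2 * 13 * 23
phi(598) = 264

264


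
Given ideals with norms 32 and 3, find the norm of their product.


N(IJ) = N(I) * N(J)
= 32 * 3
= 96

96


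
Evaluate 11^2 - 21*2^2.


x^2 - d*y^2
= 11^2 - 21*2^2
= 121 - 84
= 37

37


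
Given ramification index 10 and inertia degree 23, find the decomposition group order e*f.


|D_P| = e * f
= 10 * 23
= 230

230


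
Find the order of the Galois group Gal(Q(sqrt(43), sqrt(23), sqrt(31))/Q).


The 3 square roots of distinct primes are multiplicatively independent over Q,
so [K:Q] = 2^3 and Gal(K/Q) is isomorphic to (Z/2Z)^3.
|Gal| = 2^3 = 8

8


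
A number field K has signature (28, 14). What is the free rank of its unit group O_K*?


By Dirichlet's unit theorem:
rank = r1 + r2 - 1
= 28 + 14 - 1
= 41

41


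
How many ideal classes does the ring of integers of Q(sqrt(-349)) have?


K = Q(sqrt(-349)). d mod 4 = 3, so D = disc(K) = 4d = -1396
h(K) equals the number of primitive reduced positive-definite forms (a, b, c) = a*x^2 + b*x*y + c*y^2 with b^2 - 4ac = D,
where reduced means |b| <= a <= c, with b >= 0 whenever |b| = a or a = c, and primitive means gcd(a, b, c) = 1.
Reduced forces 3a^2 <= |D| = 1396, so 1 <= a <= 21; b must have the parity of D, and c = (b^2 - D)/(4a) must be an integer >= a.
Enumerate a = 1..21, b in [-a, a]:
  a=1: (1, 0, 349)  [1]
  a=2: (2, 2, 175)  [1]
  a=3..4: none
  a=5: (5, -2, 70), (5, 2, 70)  [2]
  a=6: none
  a=7: (7, -2, 50), (7, 2, 50)  [2]
  a=8..9: none
  a=10: (10, -2, 35), (10, 2, 35)  [2]
  a=11: (11, -10, 34), (11, 10, 34)  [2]
  a=12..13: none
  a=14: (14, -2, 25), (14, 2, 25)  [2]
  a=15..16: none
  a=17: (17, -10, 22), (17, 10, 22)  [2]
  a=18..21: none
Total reduced forms: 1 + 1 + 2 + 2 + 2 + 2 + 2 + 2 = 14
h = 14

14


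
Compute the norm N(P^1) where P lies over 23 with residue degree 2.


N(P^a) = p^(a*f)
= 23^(1*2)
= 23^2
= 529

529


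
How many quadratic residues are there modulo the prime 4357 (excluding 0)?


For prime p, the number of non-zero quadratic residues is (p-1)/2.
= (4357-1)/2
= 2178

2178


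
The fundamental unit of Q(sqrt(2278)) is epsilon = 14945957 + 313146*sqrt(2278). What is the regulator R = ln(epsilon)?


epsilon = 14945957 + 313146*sqrt(2278)
= 2.9892e+07
R = ln(2.9892e+07)
= 17.2131

17.2131


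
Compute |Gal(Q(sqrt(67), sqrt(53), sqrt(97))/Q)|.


The 3 square roots of distinct primes are multiplicatively independent over Q,
so [K:Q] = 2^3 and Gal(K/Q) is isomorphic to (Z/2Z)^3.
|Gal| = 2^3 = 8

8


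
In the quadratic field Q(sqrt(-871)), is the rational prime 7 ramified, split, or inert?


K = Q(sqrt(-871)). Since d mod 4 = 1, disc(K) = -871.
Check p | disc: -871 mod 7 = 4.
p does not divide disc. Compute Legendre symbol (d/p):
4^((7-1)/2) mod 7 = 1
(d/p) = 1, so p splits: (p) = P*P' with e=1, f=1, g=2.
Therefore p is split.

split


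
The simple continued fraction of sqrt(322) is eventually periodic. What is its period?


Run the CF algorithm for sqrt(322).
a_0 = floor(sqrt(322)) = 17; set m_0=0, q_0=1.
Recurrence: m' = q*a - m,  q' = (d - m'^2)/q,  a' = floor((a_0 + m')/q').
  step 1: m=17, q=33, a=1
  step 2: m=16, q=2, a=16
  step 3: m=16, q=33, a=1
  step 4: m=17, q=1, a=34
a_4 = 2*a_0 = 34, so the period closes here.
sqrt(322) = [17; 1, 16, 1, 34]
Period length = 4

4


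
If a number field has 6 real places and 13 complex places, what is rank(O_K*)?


By Dirichlet's unit theorem:
rank = r1 + r2 - 1
= 6 + 13 - 1
= 18

18


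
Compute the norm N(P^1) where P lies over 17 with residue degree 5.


N(P^a) = p^(a*f)
= 17^(1*5)
= 17^5
= 1419857

1419857


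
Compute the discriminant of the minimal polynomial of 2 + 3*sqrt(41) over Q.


The element 2 + 3*sqrt(41) has minimal polynomial:
x^2 - 4*x - 365
Discriminant = (-4)^2 - 4*(-365)
= 16 + 1460
= 1476

1476


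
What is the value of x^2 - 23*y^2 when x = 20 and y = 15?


x^2 - d*y^2
= 20^2 - 23*15^2
= 400 - 5175
= -4775

-4775


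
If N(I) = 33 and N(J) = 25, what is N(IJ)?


N(IJ) = N(I) * N(J)
= 33 * 25
= 825

825


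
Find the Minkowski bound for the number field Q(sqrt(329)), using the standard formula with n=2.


d = 329, d mod 4 = 1, so disc(K) = d = 329; |disc(K)| = 329
Real quadratic field, so n = 2, s = r2 = 0, r1 = 2
M = (n!/n^n) * (4/pi)^s * sqrt(|disc(K)|) = (2!/2^2) * (4/pi)^0 * sqrt(329)
= 0.5 * 1.000000 * 18.138357
= 9.0692

9.0692


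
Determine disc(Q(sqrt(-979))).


For K = Q(sqrt(d)) with d squarefree: disc(K) = d if d = 1 mod 4, and disc(K) = 4d if d = 2 or 3 mod 4.
Here d = -979, and d mod 4 = 1.
d = 1 mod 4 (O_K = Z[(1+sqrt(d))/2]), so disc(K) = d = -979

-979


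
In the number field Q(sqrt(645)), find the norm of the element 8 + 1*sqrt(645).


N(a + b*sqrt(d)) = a^2 - d*b^2
= (8)^2 - (645)*(1)^2
= 64 - 645
= -581

-581


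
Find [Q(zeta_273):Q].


The degree equals Euler's totient phi(273).
273 = 3 * 7 * 13
phi(273) = 144

144


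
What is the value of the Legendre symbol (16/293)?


p = 293 is prime, so compute (16/293) with the reciprocity algorithm (Jacobi-symbol steps: pull out 2s via (2/n), flip via reciprocity, reduce):
  pull out 2: (2/293) = -1  (since 293 mod 8 = 5)
  pull out 2: (2/293) = -1  (since 293 mod 8 = 5)
  pull out 2: (2/293) = -1  (since 293 mod 8 = 5)
  pull out 2: (2/293) = -1  (since 293 mod 8 = 5)
  (1/293) = 1
Product of signs = 1
(16/293) = 1

1


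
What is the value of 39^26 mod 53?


p = 53 is prime and the exponent is (p-1)/2 = 26, so by Euler's criterion 39^26 = (39/53) = +1 or -1 mod 53.
Compute by square-and-multiply:
  26 = 16 + 8 + 2 (binary 11010)
  Repeated squaring mod 53: 39^1 = 39, 39^2 = 37, 39^4 = 44, 39^8 = 28, 39^16 = 42
  39^26 = 39^16 * 39^8 * 39^2 = 42 * 28 * 37 mod 53
    42 * 28 = 1176 = 10 mod 53
    10 * 37 = 370 = 52 mod 53
  39^26 = 52 mod 53
Result 52 = p - 1 = -1 mod 53: 39 is a quadratic non-residue mod 53. As a residue in [0, p-1] the value is 52.
39^26 mod 53 = 52

52


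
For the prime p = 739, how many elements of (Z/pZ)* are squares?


For prime p, the number of non-zero quadratic residues is (p-1)/2.
= (739-1)/2
= 369

369


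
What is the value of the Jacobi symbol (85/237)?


Compute (85/237) via quadratic reciprocity:
  reciprocity: (85/237) -> +(237/85)
  reduce: (67/85)
  reciprocity: (67/85) -> +(85/67)
  reduce: (18/67)
  pull out 2: (2/67) = -1  (since 67 mod 8 = 3)
  reciprocity: (9/67) -> +(67/9)
  reduce: (4/9)
  pull out 2: (2/9) = +1  (since 9 mod 8 = 1)
  pull out 2: (2/9) = +1  (since 9 mod 8 = 1)
  (1/9) = 1
Product of signs = -1

-1


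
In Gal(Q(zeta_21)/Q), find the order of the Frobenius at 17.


The Frobenius at p in Gal(Q(zeta_n)/Q) = (Z/nZ)* is the class of p, so its order is ord_21(17), the smallest k >= 1 with 17^k = 1 mod 21.
n = 21 = 3 * 7, phi(21) = 12; the order divides phi(n).
Divisors of 12: 1, 2, 3, 4, 6, 12
Repeated squaring mod 21: 17^1 = 17, 17^2 = 16, 17^4 = 4, 17^8 = 16
Test divisors in increasing order:
  k=1: 17^1 = 17 mod 21
  k=2: 17^2 = 16 mod 21
  k=3: 17^3 = 16 * 17 = 20 mod 21
  k=4: 17^4 = 4 mod 21
  k=6: 17^6 = 4 * 16 = 1 mod 21  <- first divisor giving 1
Order = 6

6


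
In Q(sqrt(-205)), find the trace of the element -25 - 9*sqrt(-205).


Tr(a + b*sqrt(d)) = (a + b*sqrt(d)) + (a - b*sqrt(d)) = 2a
= 2 * (-25)
= -50

-50


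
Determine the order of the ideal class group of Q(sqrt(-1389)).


K = Q(sqrt(-1389)). d mod 4 = 3, so D = disc(K) = 4d = -5556
h(K) equals the number of primitive reduced positive-definite forms (a, b, c) = a*x^2 + b*x*y + c*y^2 with b^2 - 4ac = D,
where reduced means |b| <= a <= c, with b >= 0 whenever |b| = a or a = c, and primitive means gcd(a, b, c) = 1.
Reduced forces 3a^2 <= |D| = 5556, so 1 <= a <= 43; b must have the parity of D, and c = (b^2 - D)/(4a) must be an integer >= a.
Enumerate a = 1..43, b in [-a, a]:
  a=1: (1, 0, 1389)  [1]
  a=2: (2, 2, 695)  [1]
  a=3: (3, 0, 463)  [1]
  a=4: none
  a=5: (5, -2, 278), (5, 2, 278)  [2]
  a=6: (6, 6, 233)  [1]
  a=7: (7, -4, 199), (7, 4, 199)  [2]
  a=8..9: none
  a=10: (10, -2, 139), (10, 2, 139)  [2]
  a=11..13: none
  a=14: (14, -10, 101), (14, 10, 101)  [2]
  a=15: (15, -12, 95), (15, 12, 95)  [2]
  a=16..18: none
  a=19: (19, -12, 75), (19, 12, 75)  [2]
  a=20: none
  a=21: (21, -18, 70), (21, 18, 70)  [2]
  a=22..24: none
  a=25: (25, -12, 57), (25, 12, 57)  [2]
  a=26..29: none
  a=30: (30, -18, 49), (30, 18, 49)  [2]
  a=31..34: none
  a=35: (35, -32, 47), (35, -18, 42), (35, 18, 42), (35, 32, 47)  [4]
  a=36..37: none
  a=38: (38, -26, 41), (38, 26, 41)  [2]
  a=39..43: none
Total reduced forms: 1 + 1 + 1 + 2 + 1 + 2 + 2 + 2 + 2 + 2 + 2 + 2 + 2 + 4 + 2 = 28
h = 28

28


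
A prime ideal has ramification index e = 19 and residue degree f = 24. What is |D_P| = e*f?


|D_P| = e * f
= 19 * 24
= 456

456


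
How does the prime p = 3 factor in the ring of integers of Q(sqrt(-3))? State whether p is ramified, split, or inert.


K = Q(sqrt(-3)). Since d mod 4 = 1, disc(K) = -3.
Check p | disc: -3 mod 3 = 0.
p divides disc, so p ramifies: (p) = P^2 with e=2, f=1, g=1.
Therefore p is ramified.

ramified


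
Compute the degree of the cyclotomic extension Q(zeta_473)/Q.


The degree equals Euler's totient phi(473).
473 = 11 * 43
phi(473) = 420

420


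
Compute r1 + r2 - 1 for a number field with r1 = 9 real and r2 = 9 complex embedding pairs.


By Dirichlet's unit theorem:
rank = r1 + r2 - 1
= 9 + 9 - 1
= 17

17


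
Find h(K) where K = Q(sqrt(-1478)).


K = Q(sqrt(-1478)). d mod 4 = 2, so D = disc(K) = 4d = -5912
h(K) equals the number of primitive reduced positive-definite forms (a, b, c) = a*x^2 + b*x*y + c*y^2 with b^2 - 4ac = D,
where reduced means |b| <= a <= c, with b >= 0 whenever |b| = a or a = c, and primitive means gcd(a, b, c) = 1.
Reduced forces 3a^2 <= |D| = 5912, so 1 <= a <= 44; b must have the parity of D, and c = (b^2 - D)/(4a) must be an integer >= a.
Enumerate a = 1..44, b in [-a, a]:
  a=1: (1, 0, 1478)  [1]
  a=2: (2, 0, 739)  [1]
  a=3: (3, -2, 493), (3, 2, 493)  [2]
  a=4..5: none
  a=6: (6, -4, 247), (6, 4, 247)  [2]
  a=7..8: none
  a=9: (9, -8, 166), (9, 8, 166)  [2]
  a=10..12: none
  a=13: (13, -4, 114), (13, 4, 114)  [2]
  a=14..16: none
  a=17: (17, -2, 87), (17, 2, 87)  [2]
  a=18: (18, -8, 83), (18, 8, 83)  [2]
  a=19: (19, -4, 78), (19, 4, 78)  [2]
  a=20..25: none
  a=26: (26, -4, 57), (26, 4, 57)  [2]
  a=27: (27, -26, 61), (27, 26, 61)  [2]
  a=28: none
  a=29: (29, -2, 51), (29, 2, 51)  [2]
  a=30: none
  a=31: (31, -28, 54), (31, 28, 54)  [2]
  a=32..33: none
  a=34: (34, -32, 51), (34, 32, 51)  [2]
  a=35..37: none
  a=38: (38, -4, 39), (38, 4, 39)  [2]
  a=39: (39, -22, 41), (39, 22, 41)  [2]
  a=40..44: none
Total reduced forms: 1 + 1 + 2 + 2 + 2 + 2 + 2 + 2 + 2 + 2 + 2 + 2 + 2 + 2 + 2 + 2 = 30
h = 30

30


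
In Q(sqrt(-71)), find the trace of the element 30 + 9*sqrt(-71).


Tr(a + b*sqrt(d)) = (a + b*sqrt(d)) + (a - b*sqrt(d)) = 2a
= 2 * (30)
= 60

60


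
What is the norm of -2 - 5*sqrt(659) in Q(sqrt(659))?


N(a + b*sqrt(d)) = a^2 - d*b^2
= (-2)^2 - (659)*(-5)^2
= 4 - 16475
= -16471

-16471


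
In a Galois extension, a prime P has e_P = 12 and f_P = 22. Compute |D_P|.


|D_P| = e * f
= 12 * 22
= 264

264


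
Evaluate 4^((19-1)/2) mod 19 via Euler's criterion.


p = 19 is prime and the exponent is (p-1)/2 = 9, so by Euler's criterion 4^9 = (4/19) = +1 or -1 mod 19.
Compute by square-and-multiply:
  9 = 8 + 1 (binary 1001)
  Repeated squaring mod 19: 4^1 = 4, 4^2 = 16, 4^4 = 9, 4^8 = 5
  4^9 = 4^8 * 4^1 = 5 * 4 mod 19
    5 * 4 = 20 = 1 mod 19
  4^9 = 1 mod 19
Result 1: 4 is a quadratic residue mod 19.
4^9 mod 19 = 1

1


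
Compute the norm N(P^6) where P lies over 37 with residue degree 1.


N(P^a) = p^(a*f)
= 37^(6*1)
= 37^6
= 2565726409

2565726409


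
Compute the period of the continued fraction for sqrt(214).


Run the CF algorithm for sqrt(214).
a_0 = floor(sqrt(214)) = 14; set m_0=0, q_0=1.
Recurrence: m' = q*a - m,  q' = (d - m'^2)/q,  a' = floor((a_0 + m')/q').
  step 1: m=14, q=18, a=1
  step 2: m=4, q=11, a=1
  step 3: m=7, q=15, a=1
  step 4: m=8, q=10, a=2
  step 5: m=12, q=7, a=3
  step 6: m=9, q=19, a=1
  step 7: m=10, q=6, a=4
  step 8: m=14, q=3, a=9
  step 9: m=13, q=15, a=1
  step 10: m=2, q=14, a=1
  step 11: m=12, q=5, a=5
  step 12: m=13, q=9, a=3
  step 13: m=14, q=2, a=14
  step 14: m=14, q=9, a=3
  step 15: m=13, q=5, a=5
  step 16: m=12, q=14, a=1
  step 17: m=2, q=15, a=1
  step 18: m=13, q=3, a=9
  step 19: m=14, q=6, a=4
  step 20: m=10, q=19, a=1
  step 21: m=9, q=7, a=3
  step 22: m=12, q=10, a=2
  step 23: m=8, q=15, a=1
  step 24: m=7, q=11, a=1
  step 25: m=4, q=18, a=1
  step 26: m=14, q=1, a=28
a_26 = 2*a_0 = 28, so the period closes here.
sqrt(214) = [14; 1, 1, 1, 2, 3, 1, 4, 9, 1, 1, 5, 3, 14, 3, 5, 1, 1, 9, 4, 1, 3, 2, 1, 1, 1, 28]
Period length = 26

26


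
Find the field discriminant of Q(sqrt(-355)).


For K = Q(sqrt(d)) with d squarefree: disc(K) = d if d = 1 mod 4, and disc(K) = 4d if d = 2 or 3 mod 4.
Here d = -355, and d mod 4 = 1.
d = 1 mod 4 (O_K = Z[(1+sqrt(d))/2]), so disc(K) = d = -355

-355


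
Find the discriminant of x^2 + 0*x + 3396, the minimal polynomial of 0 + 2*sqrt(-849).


The element 0 + 2*sqrt(-849) has minimal polynomial:
x^2 + 0*x + 3396
Discriminant = (0)^2 - 4*(3396)
= 0 - 13584
= -13584

-13584


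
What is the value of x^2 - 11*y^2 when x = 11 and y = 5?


x^2 - d*y^2
= 11^2 - 11*5^2
= 121 - 275
= -154

-154


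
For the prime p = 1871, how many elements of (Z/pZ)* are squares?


For prime p, the number of non-zero quadratic residues is (p-1)/2.
= (1871-1)/2
= 935

935


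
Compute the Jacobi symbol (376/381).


Compute (376/381) via quadratic reciprocity:
  pull out 2: (2/381) = -1  (since 381 mod 8 = 5)
  pull out 2: (2/381) = -1  (since 381 mod 8 = 5)
  pull out 2: (2/381) = -1  (since 381 mod 8 = 5)
  reciprocity: (47/381) -> +(381/47)
  reduce: (5/47)
  reciprocity: (5/47) -> +(47/5)
  reduce: (2/5)
  pull out 2: (2/5) = -1  (since 5 mod 8 = 5)
  (1/5) = 1
Product of signs = 1

1


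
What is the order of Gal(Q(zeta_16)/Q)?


|Gal(Q(zeta_16)/Q)| = phi(16)
= 8

8


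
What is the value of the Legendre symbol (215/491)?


p = 491 is prime, so compute (215/491) with the reciprocity algorithm (Jacobi-symbol steps: pull out 2s via (2/n), flip via reciprocity, reduce):
  reciprocity: (215/491) -> -(491/215)
  reduce: (61/215)
  reciprocity: (61/215) -> +(215/61)
  reduce: (32/61)
  pull out 2: (2/61) = -1  (since 61 mod 8 = 5)
  pull out 2: (2/61) = -1  (since 61 mod 8 = 5)
  pull out 2: (2/61) = -1  (since 61 mod 8 = 5)
  pull out 2: (2/61) = -1  (since 61 mod 8 = 5)
  pull out 2: (2/61) = -1  (since 61 mod 8 = 5)
  (1/61) = 1
Product of signs = 1
(215/491) = 1

1


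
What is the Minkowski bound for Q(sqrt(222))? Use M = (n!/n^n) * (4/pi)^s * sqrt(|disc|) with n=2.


d = 222, d mod 4 = 2, so disc(K) = 4d = 888; |disc(K)| = 888
Real quadratic field, so n = 2, s = r2 = 0, r1 = 2
M = (n!/n^n) * (4/pi)^s * sqrt(|disc(K)|) = (2!/2^2) * (4/pi)^0 * sqrt(888)
= 0.5 * 1.000000 * 29.799329
= 14.8997

14.8997


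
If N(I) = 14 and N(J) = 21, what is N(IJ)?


N(IJ) = N(I) * N(J)
= 14 * 21
= 294

294


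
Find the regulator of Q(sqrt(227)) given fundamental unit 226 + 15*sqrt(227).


epsilon = 226 + 15*sqrt(227)
= 451.9978
R = ln(451.9978)
= 6.1137

6.1137


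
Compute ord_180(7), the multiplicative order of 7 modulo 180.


We want ord_180(7), the smallest k >= 1 with 7^k = 1 mod 180.
n = 180 = 2^2 * 3^2 * 5, phi(180) = 48; the order divides phi(n).
Divisors of 48: 1, 2, 3, 4, 6, 8, 12, 16, 24, 48
Repeated squaring mod 180: 7^1 = 7, 7^2 = 49, 7^4 = 61, 7^8 = 121, 7^16 = 61, 7^32 = 121
Test divisors in increasing order:
  k=1: 7^1 = 7 mod 180
  k=2: 7^2 = 49 mod 180
  k=3: 7^3 = 49 * 7 = 163 mod 180
  k=4: 7^4 = 61 mod 180
  k=6: 7^6 = 61 * 49 = 109 mod 180
  k=8: 7^8 = 121 mod 180
  k=12: 7^12 = 121 * 61 = 1 mod 180  <- first divisor giving 1
Order = 12

12


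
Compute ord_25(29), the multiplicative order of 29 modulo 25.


We want ord_25(29), the smallest k >= 1 with 29^k = 1 mod 25.
n = 25 = 5^2, phi(25) = 20; the order divides phi(n).
Divisors of 20: 1, 2, 4, 5, 10, 20
Repeated squaring mod 25: 29^1 = 4, 29^2 = 16, 29^4 = 6, 29^8 = 11, 29^16 = 21
Test divisors in increasing order:
  k=1: 29^1 = 4 mod 25
  k=2: 29^2 = 16 mod 25
  k=4: 29^4 = 6 mod 25
  k=5: 29^5 = 6 * 4 = 24 mod 25
  k=10: 29^10 = 11 * 16 = 1 mod 25  <- first divisor giving 1
Order = 10

10


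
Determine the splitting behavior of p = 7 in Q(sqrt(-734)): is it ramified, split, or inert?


K = Q(sqrt(-734)). Since d mod 4 = 2, disc(K) = -2936.
Check p | disc: -2936 mod 7 = 4.
p does not divide disc. Compute Legendre symbol (d/p):
1^((7-1)/2) mod 7 = 1
(d/p) = 1, so p splits: (p) = P*P' with e=1, f=1, g=2.
Therefore p is split.

split


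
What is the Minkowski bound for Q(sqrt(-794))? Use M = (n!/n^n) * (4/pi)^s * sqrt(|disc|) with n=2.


d = -794, d mod 4 = 2, so disc(K) = 4d = -3176; |disc(K)| = 3176
Imaginary quadratic field, so n = 2, s = r2 = 1, r1 = 0
M = (n!/n^n) * (4/pi)^s * sqrt(|disc(K)|) = (2!/2^2) * (4/pi)^1 * sqrt(3176)
= 0.5 * 1.273240 * 56.356011
= 35.8774

35.8774


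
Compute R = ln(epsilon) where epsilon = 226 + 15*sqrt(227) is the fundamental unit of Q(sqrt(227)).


epsilon = 226 + 15*sqrt(227)
= 451.9978
R = ln(451.9978)
= 6.1137

6.1137


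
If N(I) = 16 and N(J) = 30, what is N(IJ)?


N(IJ) = N(I) * N(J)
= 16 * 30
= 480

480


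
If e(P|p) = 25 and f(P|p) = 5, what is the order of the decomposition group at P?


|D_P| = e * f
= 25 * 5
= 125

125


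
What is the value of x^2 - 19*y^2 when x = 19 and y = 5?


x^2 - d*y^2
= 19^2 - 19*5^2
= 361 - 475
= -114

-114


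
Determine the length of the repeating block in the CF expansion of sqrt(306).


Run the CF algorithm for sqrt(306).
a_0 = floor(sqrt(306)) = 17; set m_0=0, q_0=1.
Recurrence: m' = q*a - m,  q' = (d - m'^2)/q,  a' = floor((a_0 + m')/q').
  step 1: m=17, q=17, a=2
  step 2: m=17, q=1, a=34
a_2 = 2*a_0 = 34, so the period closes here.
sqrt(306) = [17; 2, 34]
Period length = 2

2


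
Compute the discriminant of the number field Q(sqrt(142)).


For K = Q(sqrt(d)) with d squarefree: disc(K) = d if d = 1 mod 4, and disc(K) = 4d if d = 2 or 3 mod 4.
Here d = 142, and d mod 4 = 2.
d = 2 mod 4, not 1 (O_K = Z[sqrt(d)]), so disc(K) = 4d = 4 * (142) = 568

568


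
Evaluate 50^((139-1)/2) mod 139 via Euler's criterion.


p = 139 is prime and the exponent is (p-1)/2 = 69, so by Euler's criterion 50^69 = (50/139) = +1 or -1 mod 139.
Compute by square-and-multiply:
  69 = 64 + 4 + 1 (binary 1000101)
  Repeated squaring mod 139: 50^1 = 50, 50^2 = 137, 50^4 = 4, 50^8 = 16, 50^16 = 117, 50^32 = 67, 50^64 = 41
  50^69 = 50^64 * 50^4 * 50^1 = 41 * 4 * 50 mod 139
    41 * 4 = 164 = 25 mod 139
    25 * 50 = 1250 = 138 mod 139
  50^69 = 138 mod 139
Result 138 = p - 1 = -1 mod 139: 50 is a quadratic non-residue mod 139. As a residue in [0, p-1] the value is 138.
50^69 mod 139 = 138

138


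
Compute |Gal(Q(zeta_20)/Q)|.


|Gal(Q(zeta_20)/Q)| = phi(20)
= 8

8


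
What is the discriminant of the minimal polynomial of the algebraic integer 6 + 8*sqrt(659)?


The element 6 + 8*sqrt(659) has minimal polynomial:
x^2 - 12*x - 42140
Discriminant = (-12)^2 - 4*(-42140)
= 144 + 168560
= 168704

168704


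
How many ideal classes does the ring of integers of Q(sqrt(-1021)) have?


K = Q(sqrt(-1021)). d mod 4 = 3, so D = disc(K) = 4d = -4084
h(K) equals the number of primitive reduced positive-definite forms (a, b, c) = a*x^2 + b*x*y + c*y^2 with b^2 - 4ac = D,
where reduced means |b| <= a <= c, with b >= 0 whenever |b| = a or a = c, and primitive means gcd(a, b, c) = 1.
Reduced forces 3a^2 <= |D| = 4084, so 1 <= a <= 36; b must have the parity of D, and c = (b^2 - D)/(4a) must be an integer >= a.
Enumerate a = 1..36, b in [-a, a]:
  a=1: (1, 0, 1021)  [1]
  a=2: (2, 2, 511)  [1]
  a=3..4: none
  a=5: (5, -4, 205), (5, 4, 205)  [2]
  a=6: none
  a=7: (7, -2, 146), (7, 2, 146)  [2]
  a=8..9: none
  a=10: (10, -6, 103), (10, 6, 103)  [2]
  a=11..13: none
  a=14: (14, -2, 73), (14, 2, 73)  [2]
  a=15..16: none
  a=17: (17, -8, 61), (17, 8, 61)  [2]
  a=18: none
  a=19: (19, -18, 58), (19, 18, 58)  [2]
  a=20..24: none
  a=25: (25, -4, 41), (25, 4, 41)  [2]
  a=26..28: none
  a=29: (29, -18, 38), (29, 18, 38)  [2]
  a=30: none
  a=31: (31, -16, 35), (31, 16, 35)  [2]
  a=32..33: none
  a=34: (34, -26, 35), (34, 26, 35)  [2]
  a=35..36: none
Total reduced forms: 1 + 1 + 2 + 2 + 2 + 2 + 2 + 2 + 2 + 2 + 2 + 2 = 22
h = 22

22


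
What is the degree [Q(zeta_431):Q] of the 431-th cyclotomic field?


The degree equals Euler's totient phi(431).
431 = 431
phi(431) = 430

430


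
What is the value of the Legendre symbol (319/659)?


p = 659 is prime, so compute (319/659) with the reciprocity algorithm (Jacobi-symbol steps: pull out 2s via (2/n), flip via reciprocity, reduce):
  reciprocity: (319/659) -> -(659/319)
  reduce: (21/319)
  reciprocity: (21/319) -> +(319/21)
  reduce: (4/21)
  pull out 2: (2/21) = -1  (since 21 mod 8 = 5)
  pull out 2: (2/21) = -1  (since 21 mod 8 = 5)
  (1/21) = 1
Product of signs = -1
(319/659) = -1

-1


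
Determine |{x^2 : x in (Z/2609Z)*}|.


For prime p, the number of non-zero quadratic residues is (p-1)/2.
= (2609-1)/2
= 1304

1304


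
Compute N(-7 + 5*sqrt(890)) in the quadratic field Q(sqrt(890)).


N(a + b*sqrt(d)) = a^2 - d*b^2
= (-7)^2 - (890)*(5)^2
= 49 - 22250
= -22201

-22201


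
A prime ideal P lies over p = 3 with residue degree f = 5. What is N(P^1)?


N(P^a) = p^(a*f)
= 3^(1*5)
= 3^5
= 243

243


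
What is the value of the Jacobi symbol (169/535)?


Compute (169/535) via quadratic reciprocity:
  reciprocity: (169/535) -> +(535/169)
  reduce: (28/169)
  pull out 2: (2/169) = +1  (since 169 mod 8 = 1)
  pull out 2: (2/169) = +1  (since 169 mod 8 = 1)
  reciprocity: (7/169) -> +(169/7)
  reduce: (1/7)
  (1/7) = 1
Product of signs = 1

1


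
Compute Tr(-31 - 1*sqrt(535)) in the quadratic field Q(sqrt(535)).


Tr(a + b*sqrt(d)) = (a + b*sqrt(d)) + (a - b*sqrt(d)) = 2a
= 2 * (-31)
= -62

-62


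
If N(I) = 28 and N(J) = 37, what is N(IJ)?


N(IJ) = N(I) * N(J)
= 28 * 37
= 1036

1036


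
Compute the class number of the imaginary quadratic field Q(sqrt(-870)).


K = Q(sqrt(-870)). d mod 4 = 2, so D = disc(K) = 4d = -3480
h(K) equals the number of primitive reduced positive-definite forms (a, b, c) = a*x^2 + b*x*y + c*y^2 with b^2 - 4ac = D,
where reduced means |b| <= a <= c, with b >= 0 whenever |b| = a or a = c, and primitive means gcd(a, b, c) = 1.
Reduced forces 3a^2 <= |D| = 3480, so 1 <= a <= 34; b must have the parity of D, and c = (b^2 - D)/(4a) must be an integer >= a.
Enumerate a = 1..34, b in [-a, a]:
  a=1: (1, 0, 870)  [1]
  a=2: (2, 0, 435)  [1]
  a=3: (3, 0, 290)  [1]
  a=4: none
  a=5: (5, 0, 174)  [1]
  a=6: (6, 0, 145)  [1]
  a=7..9: none
  a=10: (10, 0, 87)  [1]
  a=11..12: none
  a=13: (13, -2, 67), (13, 2, 67)  [2]
  a=14: none
  a=15: (15, 0, 58)  [1]
  a=16..18: none
  a=19: (19, -4, 46), (19, 4, 46)  [2]
  a=20..22: none
  a=23: (23, -4, 38), (23, 4, 38)  [2]
  a=24..25: none
  a=26: (26, -24, 39), (26, 24, 39)  [2]
  a=27..28: none
  a=29: (29, 0, 30)  [1]
  a=30..34: none
Total reduced forms: 1 + 1 + 1 + 1 + 1 + 1 + 2 + 1 + 2 + 2 + 2 + 1 = 16
h = 16

16


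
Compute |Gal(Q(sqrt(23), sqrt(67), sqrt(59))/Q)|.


The 3 square roots of distinct primes are multiplicatively independent over Q,
so [K:Q] = 2^3 and Gal(K/Q) is isomorphic to (Z/2Z)^3.
|Gal| = 2^3 = 8

8


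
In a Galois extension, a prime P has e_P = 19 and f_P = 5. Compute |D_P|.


|D_P| = e * f
= 19 * 5
= 95

95


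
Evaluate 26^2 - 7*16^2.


x^2 - d*y^2
= 26^2 - 7*16^2
= 676 - 1792
= -1116

-1116


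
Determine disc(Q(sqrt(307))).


For K = Q(sqrt(d)) with d squarefree: disc(K) = d if d = 1 mod 4, and disc(K) = 4d if d = 2 or 3 mod 4.
Here d = 307, and d mod 4 = 3.
d = 3 mod 4, not 1 (O_K = Z[sqrt(d)]), so disc(K) = 4d = 4 * (307) = 1228

1228


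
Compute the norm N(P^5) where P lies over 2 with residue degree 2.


N(P^a) = p^(a*f)
= 2^(5*2)
= 2^10
= 1024

1024


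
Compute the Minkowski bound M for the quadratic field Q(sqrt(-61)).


d = -61, d mod 4 = 3, so disc(K) = 4d = -244; |disc(K)| = 244
Imaginary quadratic field, so n = 2, s = r2 = 1, r1 = 0
M = (n!/n^n) * (4/pi)^s * sqrt(|disc(K)|) = (2!/2^2) * (4/pi)^1 * sqrt(244)
= 0.5 * 1.273240 * 15.620499
= 9.9443

9.9443


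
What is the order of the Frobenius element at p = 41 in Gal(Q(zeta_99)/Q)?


The Frobenius at p in Gal(Q(zeta_n)/Q) = (Z/nZ)* is the class of p, so its order is ord_99(41), the smallest k >= 1 with 41^k = 1 mod 99.
n = 99 = 3^2 * 11, phi(99) = 60; the order divides phi(n).
Divisors of 60: 1, 2, 3, 4, 5, 6, 10, 12, 15, 20, 30, 60
Repeated squaring mod 99: 41^1 = 41, 41^2 = 97, 41^4 = 4, 41^8 = 16, 41^16 = 58, 41^32 = 97
Test divisors in increasing order:
  k=1: 41^1 = 41 mod 99
  k=2: 41^2 = 97 mod 99
  k=3: 41^3 = 97 * 41 = 17 mod 99
  k=4: 41^4 = 4 mod 99
  k=5: 41^5 = 4 * 41 = 65 mod 99
  k=6: 41^6 = 4 * 97 = 91 mod 99
  k=10: 41^10 = 16 * 97 = 67 mod 99
  k=12: 41^12 = 16 * 4 = 64 mod 99
  k=15: 41^15 = 16 * 4 * 97 * 41 = 98 mod 99
  k=20: 41^20 = 58 * 4 = 34 mod 99
  k=30: 41^30 = 58 * 16 * 4 * 97 = 1 mod 99  <- first divisor giving 1
Order = 30

30
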